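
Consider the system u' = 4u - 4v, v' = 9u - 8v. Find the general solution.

u(t) = 2c_1e^(-2t) + 2c_2te^(-2t) + c_2e^(-2t), v(t) = 3c_1e^(-2t) + 3c_2te^(-2t) + c_2e^(-2t)

Coefficient matrix A = [[4, -4], [9, -8]].
Characteristic polynomial det(A - λI) = λ^2 + 4λ + 4 = 0.
Single eigenvalue λ = -2 with algebraic multiplicity 2.
Eigenvector v = (2,3); generalized eigenvector w with (A-λI)w=v is (1,1).
General solution: e^(-2t)[c_1·v + c_2·(t·v + w)].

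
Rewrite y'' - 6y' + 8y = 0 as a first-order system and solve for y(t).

y(t) = c_1e^(4t) + c_2e^(2t)

Let x_1 = y, x_2 = y'. Then x_1' = x_2 and x_2' = -8x_1 + 6x_2.
A = [[0,1],[-8,6]]; det(A-λI) = λ^2 - 6λ + 8.
Eigenvalues λ = 4, 2 with eigenvectors (1,4), (1,2).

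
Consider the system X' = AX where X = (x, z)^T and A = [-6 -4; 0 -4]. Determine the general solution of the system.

x(t) = -c_1e^(-6t) + 2c_2e^(-4t), z(t) = -c_2e^(-4t)

Coefficient matrix A = [[-6, -4], [0, -4]].
Characteristic polynomial det(A - λI) = λ^2 + 10λ + 24 = 0.
Eigenvalues λ = -6, -4.
For λ=-6: (A-λI) row 1 is [0, -4], so an eigenvector is (-1, 0).
For λ=-4: (A-λI) row 1 is [-2, -4], so an eigenvector is (2, -1).
General solution: c_1e^(-6t)(-1,0) + c_2e^(-4t)(2,-1).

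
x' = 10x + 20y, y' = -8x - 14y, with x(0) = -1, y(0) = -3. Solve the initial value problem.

x(t) = -18e^(-2t)sin(4t) - e^(-2t)cos(4t), y(t) = 11e^(-2t)sin(4t) - 3e^(-2t)cos(4t)

Coefficient matrix A = [[10, 20], [-8, -14]].
Characteristic polynomial det(A - λI) = λ^2 + 4λ + 20 = 0.
Eigenvalues λ = -2 ± 4i (complex conjugate pair).
For λ=-2+4i: an eigenvector is (-2,1) - i(-1,1) = (-2 + i, 1 - i).
A real fundamental pair from Re and Im of e^((-2+4i)t)v: X_1 = e^(-2t)(cos(4t)·(-2,1) + sin(4t)·(-1,1)), X_2 = e^(-2t)(sin(4t)·(-2,1) - cos(4t)·(-1,1)).
General solution: c_1X_1 + c_2X_2.
Applying x(0)=-1, y(0)=-3 gives c_1=4, c_2=7.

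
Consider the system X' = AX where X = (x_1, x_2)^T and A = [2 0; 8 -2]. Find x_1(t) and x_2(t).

x_1(t) = K_2e^(2t), x_2(t) = K_1e^(-2t) + 2K_2e^(2t)

Coefficient matrix A = [[2, 0], [8, -2]].
Characteristic polynomial det(A - λI) = λ^2 - 4 = 0.
Eigenvalues λ = -2, 2.
For λ=-2: (A-λI) row 1 is [4, 0], so an eigenvector is (0, 1).
For λ=2: (A-λI) row 2 is [8, -4], so an eigenvector is (1, 2).
General solution: K_1e^(-2t)(0,1) + K_2e^(2t)(1,2).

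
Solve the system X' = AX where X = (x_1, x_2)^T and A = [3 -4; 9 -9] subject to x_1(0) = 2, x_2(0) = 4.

Coefficient matrix A = [[3, -4], [9, -9]].
Characteristic polynomial det(A - λI) = λ^2 + 6λ + 9 = 0.
Single eigenvalue λ = -3 with algebraic multiplicity 2.
Eigenvector v = (2,3); generalized eigenvector w with (A-λI)w=v is (-1,-2).
General solution: e^(-3t)[K_1·v + K_2·(t·v + w)].
Applying x_1(0)=2, x_2(0)=4 gives K_1=0, K_2=-2.

x_1(t) = -4te^(-3t) + 2e^(-3t), x_2(t) = -6te^(-3t) + 4e^(-3t)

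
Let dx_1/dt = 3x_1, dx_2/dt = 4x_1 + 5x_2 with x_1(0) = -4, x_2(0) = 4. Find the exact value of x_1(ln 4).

A = [[3,0],[4,5]]; eigenvalues λ = 5, 3.
Eigenvectors: (0,-1) for λ=5, (1,-2) for λ=3.
From the initial condition, c_1 = 4, c_2 = -4.
x_1(ln 4) = (4)(4^5)(0) + (-4)(4^3)(1) = -256.

-256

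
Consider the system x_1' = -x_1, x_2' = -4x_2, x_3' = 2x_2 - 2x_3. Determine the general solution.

x_1(t) = K_1e^(-t), x_2(t) = K_2e^(-4t), x_3(t) = -K_2e^(-4t) + K_3e^(-2t)

Coefficient matrix A = [[-1, 0, 0], [0, -4, 0], [0, 2, -2]].
det(A - λI) = 0 gives eigenvalues λ = -1, -4, -2.
For λ=-1: eigenvector (1,0,0).
For λ=-4: eigenvector (0,1,-1).
For λ=-2: eigenvector (0,0,1).
General solution: K_1e^(-t)(1,0,0) + K_2e^(-4t)(0,1,-1) + K_3e^(-2t)(0,0,1).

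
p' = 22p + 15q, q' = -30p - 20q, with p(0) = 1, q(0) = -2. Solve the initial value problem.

p(t) = -3e^(t)sin(3t) + e^(t)cos(3t), q(t) = 4e^(t)sin(3t) - 2e^(t)cos(3t)

Coefficient matrix A = [[22, 15], [-30, -20]].
Characteristic polynomial det(A - λI) = λ^2 - 2λ + 10 = 0.
Eigenvalues λ = 1 ± 3i (complex conjugate pair).
For λ=1+3i: an eigenvector is (1,-1) - i(2,-3) = (1 - 2i, -1 + 3i).
A real fundamental pair from Re and Im of e^((1+3i)t)v: X_1 = e^(t)(cos(3t)·(1,-1) + sin(3t)·(2,-3)), X_2 = e^(t)(sin(3t)·(1,-1) - cos(3t)·(2,-3)).
General solution: C_1X_1 + C_2X_2.
Applying p(0)=1, q(0)=-2 gives C_1=-1, C_2=-1.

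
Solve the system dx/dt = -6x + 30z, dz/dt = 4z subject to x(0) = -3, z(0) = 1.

Coefficient matrix A = [[-6, 30], [0, 4]].
Characteristic polynomial det(A - λI) = λ^2 + 2λ - 24 = 0.
Eigenvalues λ = -6, 4.
For λ=-6: (A-λI) row 1 is [0, 30], so an eigenvector is (-1, 0).
For λ=4: (A-λI) row 1 is [-10, 30], so an eigenvector is (-3, -1).
General solution: C_1e^(-6t)(-1,0) + C_2e^(4t)(-3,-1).
Applying x(0)=-3, z(0)=1 gives C_1=6, C_2=-1.

x(t) = 3e^(4t) - 6e^(-6t), z(t) = e^(4t)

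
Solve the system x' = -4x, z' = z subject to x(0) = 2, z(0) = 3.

x(t) = 2e^(-4t), z(t) = 3e^(t)

Coefficient matrix A = [[-4, 0], [0, 1]].
Characteristic polynomial det(A - λI) = λ^2 + 3λ - 4 = 0.
Eigenvalues λ = 1, -4.
For λ=1: (A-λI) row 1 is [-5, 0], so an eigenvector is (0, -1).
For λ=-4: (A-λI) row 2 is [0, 5], so an eigenvector is (1, 0).
General solution: c_1e^(t)(0,-1) + c_2e^(-4t)(1,0).
Applying x(0)=2, z(0)=3 gives c_1=-3, c_2=2.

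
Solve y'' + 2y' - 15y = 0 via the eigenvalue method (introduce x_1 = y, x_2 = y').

Let x_1 = y, x_2 = y'. Then x_1' = x_2 and x_2' = 15x_1 - 2x_2.
A = [[0,1],[15,-2]]; det(A-λI) = λ^2 + 2λ - 15.
Eigenvalues λ = -5, 3 with eigenvectors (1,-5), (1,3).

y(t) = K_1e^(-5t) + K_2e^(3t)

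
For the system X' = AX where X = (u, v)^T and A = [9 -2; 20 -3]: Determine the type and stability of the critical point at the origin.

unstable spiral

A = [[9,-2],[20,-3]]; det(A-λI) = λ^2 - 6λ + 13.
λ = 3 ± 2i: positive real part.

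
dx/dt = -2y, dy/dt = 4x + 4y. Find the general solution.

x(t) = -K_1e^(2t)cos(2t) - K_2e^(2t)sin(2t), y(t) = -K_1e^(2t)sin(2t) + K_1e^(2t)cos(2t) + K_2e^(2t)sin(2t) + K_2e^(2t)cos(2t)

Coefficient matrix A = [[0, -2], [4, 4]].
Characteristic polynomial det(A - λI) = λ^2 - 4λ + 8 = 0.
Eigenvalues λ = 2 ± 2i (complex conjugate pair).
For λ=2+2i: an eigenvector is (-1,1) - i(0,-1) = (-1, 1 + i).
A real fundamental pair from Re and Im of e^((2+2i)t)v: X_1 = e^(2t)(cos(2t)·(-1,1) + sin(2t)·(0,-1)), X_2 = e^(2t)(sin(2t)·(-1,1) - cos(2t)·(0,-1)).
General solution: K_1X_1 + K_2X_2.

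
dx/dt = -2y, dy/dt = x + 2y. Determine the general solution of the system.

Coefficient matrix A = [[0, -2], [1, 2]].
Characteristic polynomial det(A - λI) = λ^2 - 2λ + 2 = 0.
Eigenvalues λ = 1 ± i (complex conjugate pair).
For λ=1+i: an eigenvector is (-1,1) - i(-1,0) = (-1 + i, 1).
A real fundamental pair from Re and Im of e^((1+i)t)v: X_1 = e^(t)(cos(t)·(-1,1) + sin(t)·(-1,0)), X_2 = e^(t)(sin(t)·(-1,1) - cos(t)·(-1,0)).
General solution: C_1X_1 + C_2X_2.

x(t) = -C_1e^(t)sin(t) - C_1e^(t)cos(t) - C_2e^(t)sin(t) + C_2e^(t)cos(t), y(t) = C_1e^(t)cos(t) + C_2e^(t)sin(t)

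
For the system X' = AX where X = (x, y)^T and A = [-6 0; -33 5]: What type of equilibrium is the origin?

saddle

A = [[-6,0],[-33,5]]; det(A-λI) = λ^2 + λ - 30.
λ = -6, 5: opposite signs.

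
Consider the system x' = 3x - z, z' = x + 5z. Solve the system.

x(t) = -c_1e^(4t) - c_2te^(4t) + c_2e^(4t), z(t) = c_1e^(4t) + c_2te^(4t)

Coefficient matrix A = [[3, -1], [1, 5]].
Characteristic polynomial det(A - λI) = λ^2 - 8λ + 16 = 0.
Single eigenvalue λ = 4 with algebraic multiplicity 2.
Eigenvector v = (-1,1); generalized eigenvector w with (A-λI)w=v is (1,0).
General solution: e^(4t)[c_1·v + c_2·(t·v + w)].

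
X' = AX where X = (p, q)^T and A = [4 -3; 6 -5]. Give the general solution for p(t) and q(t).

p(t) = -K_1e^(-2t) + K_2e^(t), q(t) = -2K_1e^(-2t) + K_2e^(t)

Coefficient matrix A = [[4, -3], [6, -5]].
Characteristic polynomial det(A - λI) = λ^2 + λ - 2 = 0.
Eigenvalues λ = -2, 1.
For λ=-2: (A-λI) row 1 is [6, -3], so an eigenvector is (-1, -2).
For λ=1: (A-λI) row 1 is [3, -3], so an eigenvector is (1, 1).
General solution: K_1e^(-2t)(-1,-2) + K_2e^(t)(1,1).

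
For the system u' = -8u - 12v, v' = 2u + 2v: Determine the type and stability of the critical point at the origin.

stable node

A = [[-8,-12],[2,2]]; det(A-λI) = λ^2 + 6λ + 8.
λ = -2, -4: both negative.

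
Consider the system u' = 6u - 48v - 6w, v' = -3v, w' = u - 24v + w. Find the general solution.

Coefficient matrix A = [[6, -48, -6], [0, -3, 0], [1, -24, 1]].
det(A - λI) = 0 gives eigenvalues λ = 4, -3, 3.
For λ=4: eigenvector (3,0,1).
For λ=-3: eigenvector (8,1,4).
For λ=3: eigenvector (2,0,1).
General solution: C_1e^(4t)(3,0,1) + C_2e^(-3t)(8,1,4) + C_3e^(3t)(2,0,1).

u(t) = 3C_1e^(4t) + 8C_2e^(-3t) + 2C_3e^(3t), v(t) = C_2e^(-3t), w(t) = C_1e^(4t) + 4C_2e^(-3t) + C_3e^(3t)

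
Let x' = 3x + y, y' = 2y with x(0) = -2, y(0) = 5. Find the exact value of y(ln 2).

20

A = [[3,1],[0,2]]; eigenvalues λ = 2, 3.
Eigenvectors: (-1,1) for λ=2, (-1,0) for λ=3.
From the initial condition, c_1 = 5, c_2 = -3.
y(ln 2) = (5)(2^2)(1) + (-3)(2^3)(0) = 20.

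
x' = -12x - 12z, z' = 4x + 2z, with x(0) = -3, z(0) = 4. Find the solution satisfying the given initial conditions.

Coefficient matrix A = [[-12, -12], [4, 2]].
Characteristic polynomial det(A - λI) = λ^2 + 10λ + 24 = 0.
Eigenvalues λ = -4, -6.
For λ=-4: (A-λI) row 1 is [-8, -12], so an eigenvector is (3, -2).
For λ=-6: (A-λI) row 1 is [-6, -12], so an eigenvector is (-2, 1).
General solution: K_1e^(-4t)(3,-2) + K_2e^(-6t)(-2,1).
Applying x(0)=-3, z(0)=4 gives K_1=-5, K_2=-6.

x(t) = -15e^(-4t) + 12e^(-6t), z(t) = 10e^(-4t) - 6e^(-6t)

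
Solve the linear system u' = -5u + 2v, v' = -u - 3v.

Coefficient matrix A = [[-5, 2], [-1, -3]].
Characteristic polynomial det(A - λI) = λ^2 + 8λ + 17 = 0.
Eigenvalues λ = -4 ± i (complex conjugate pair).
For λ=-4+i: an eigenvector is (1,0) - i(-1,-1) = (1 + i, 0 + i).
A real fundamental pair from Re and Im of e^((-4+i)t)v: X_1 = e^(-4t)(cos(t)·(1,0) + sin(t)·(-1,-1)), X_2 = e^(-4t)(sin(t)·(1,0) - cos(t)·(-1,-1)).
General solution: c_1X_1 + c_2X_2.

u(t) = -c_1e^(-4t)sin(t) + c_1e^(-4t)cos(t) + c_2e^(-4t)sin(t) + c_2e^(-4t)cos(t), v(t) = -c_1e^(-4t)sin(t) + c_2e^(-4t)cos(t)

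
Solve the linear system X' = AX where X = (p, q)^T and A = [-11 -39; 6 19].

Coefficient matrix A = [[-11, -39], [6, 19]].
Characteristic polynomial det(A - λI) = λ^2 - 8λ + 25 = 0.
Eigenvalues λ = 4 ± 3i (complex conjugate pair).
For λ=4+3i: an eigenvector is (-2,1) - i(-3,1) = (-2 + 3i, 1 - i).
A real fundamental pair from Re and Im of e^((4+3i)t)v: X_1 = e^(4t)(cos(3t)·(-2,1) + sin(3t)·(-3,1)), X_2 = e^(4t)(sin(3t)·(-2,1) - cos(3t)·(-3,1)).
General solution: K_1X_1 + K_2X_2.

p(t) = -3K_1e^(4t)sin(3t) - 2K_1e^(4t)cos(3t) - 2K_2e^(4t)sin(3t) + 3K_2e^(4t)cos(3t), q(t) = K_1e^(4t)sin(3t) + K_1e^(4t)cos(3t) + K_2e^(4t)sin(3t) - K_2e^(4t)cos(3t)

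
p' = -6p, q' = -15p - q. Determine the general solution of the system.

p(t) = K_2e^(-6t), q(t) = K_1e^(-t) + 3K_2e^(-6t)

Coefficient matrix A = [[-6, 0], [-15, -1]].
Characteristic polynomial det(A - λI) = λ^2 + 7λ + 6 = 0.
Eigenvalues λ = -1, -6.
For λ=-1: (A-λI) row 1 is [-5, 0], so an eigenvector is (0, 1).
For λ=-6: (A-λI) row 2 is [-15, 5], so an eigenvector is (1, 3).
General solution: K_1e^(-t)(0,1) + K_2e^(-6t)(1,3).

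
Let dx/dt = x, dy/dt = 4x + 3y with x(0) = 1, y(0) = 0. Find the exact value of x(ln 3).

3

A = [[1,0],[4,3]]; eigenvalues λ = 3, 1.
Eigenvectors: (0,1) for λ=3, (-1,2) for λ=1.
From the initial condition, c_1 = 2, c_2 = -1.
x(ln 3) = (2)(3^3)(0) + (-1)(3^1)(-1) = 3.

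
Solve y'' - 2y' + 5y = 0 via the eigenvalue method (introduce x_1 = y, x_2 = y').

Let x_1 = y, x_2 = y'. Then x_1' = x_2 and x_2' = -5x_1 + 2x_2.
A = [[0,1],[-5,2]]; det(A-λI) = λ^2 - 2λ + 5.
Eigenvalues λ = 1 ± 2i.

y(t) = C_1e^(t)cos(2t) + C_2e^(t)sin(2t)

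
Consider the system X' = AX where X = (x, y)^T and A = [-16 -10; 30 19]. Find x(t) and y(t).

x(t) = 2K_1e^(-t) + K_2e^(4t), y(t) = -3K_1e^(-t) - 2K_2e^(4t)

Coefficient matrix A = [[-16, -10], [30, 19]].
Characteristic polynomial det(A - λI) = λ^2 - 3λ - 4 = 0.
Eigenvalues λ = -1, 4.
For λ=-1: (A-λI) row 1 is [-15, -10], so an eigenvector is (2, -3).
For λ=4: (A-λI) row 1 is [-20, -10], so an eigenvector is (1, -2).
General solution: K_1e^(-t)(2,-3) + K_2e^(4t)(1,-2).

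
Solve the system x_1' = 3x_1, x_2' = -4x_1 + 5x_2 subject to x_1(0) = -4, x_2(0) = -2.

Coefficient matrix A = [[3, 0], [-4, 5]].
Characteristic polynomial det(A - λI) = λ^2 - 8λ + 15 = 0.
Eigenvalues λ = 3, 5.
For λ=3: (A-λI) row 2 is [-4, 2], so an eigenvector is (-1, -2).
For λ=5: (A-λI) row 1 is [-2, 0], so an eigenvector is (0, -1).
General solution: C_1e^(3t)(-1,-2) + C_2e^(5t)(0,-1).
Applying x_1(0)=-4, x_2(0)=-2 gives C_1=4, C_2=-6.

x_1(t) = -4e^(3t), x_2(t) = 6e^(5t) - 8e^(3t)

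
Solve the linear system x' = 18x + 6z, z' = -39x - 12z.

x(t) = C_1e^(3t)sin(3t) + C_1e^(3t)cos(3t) + C_2e^(3t)sin(3t) - C_2e^(3t)cos(3t), z(t) = -3C_1e^(3t)sin(3t) - 2C_1e^(3t)cos(3t) - 2C_2e^(3t)sin(3t) + 3C_2e^(3t)cos(3t)

Coefficient matrix A = [[18, 6], [-39, -12]].
Characteristic polynomial det(A - λI) = λ^2 - 6λ + 18 = 0.
Eigenvalues λ = 3 ± 3i (complex conjugate pair).
For λ=3+3i: an eigenvector is (1,-2) - i(1,-3) = (1 - i, -2 + 3i).
A real fundamental pair from Re and Im of e^((3+3i)t)v: X_1 = e^(3t)(cos(3t)·(1,-2) + sin(3t)·(1,-3)), X_2 = e^(3t)(sin(3t)·(1,-2) - cos(3t)·(1,-3)).
General solution: C_1X_1 + C_2X_2.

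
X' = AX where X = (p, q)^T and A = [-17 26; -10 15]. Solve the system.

Coefficient matrix A = [[-17, 26], [-10, 15]].
Characteristic polynomial det(A - λI) = λ^2 + 2λ + 5 = 0.
Eigenvalues λ = -1 ± 2i (complex conjugate pair).
For λ=-1+2i: an eigenvector is (-2,-1) - i(3,2) = (-2 - 3i, -1 - 2i).
A real fundamental pair from Re and Im of e^((-1+2i)t)v: X_1 = e^(-t)(cos(2t)·(-2,-1) + sin(2t)·(3,2)), X_2 = e^(-t)(sin(2t)·(-2,-1) - cos(2t)·(3,2)).
General solution: C_1X_1 + C_2X_2.

p(t) = 3C_1e^(-t)sin(2t) - 2C_1e^(-t)cos(2t) - 2C_2e^(-t)sin(2t) - 3C_2e^(-t)cos(2t), q(t) = 2C_1e^(-t)sin(2t) - C_1e^(-t)cos(2t) - C_2e^(-t)sin(2t) - 2C_2e^(-t)cos(2t)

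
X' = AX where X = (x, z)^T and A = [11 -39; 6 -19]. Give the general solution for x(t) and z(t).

x(t) = 3K_1e^(-4t)sin(3t) - 2K_1e^(-4t)cos(3t) - 2K_2e^(-4t)sin(3t) - 3K_2e^(-4t)cos(3t), z(t) = K_1e^(-4t)sin(3t) - K_1e^(-4t)cos(3t) - K_2e^(-4t)sin(3t) - K_2e^(-4t)cos(3t)

Coefficient matrix A = [[11, -39], [6, -19]].
Characteristic polynomial det(A - λI) = λ^2 + 8λ + 25 = 0.
Eigenvalues λ = -4 ± 3i (complex conjugate pair).
For λ=-4+3i: an eigenvector is (-2,-1) - i(3,1) = (-2 - 3i, -1 - i).
A real fundamental pair from Re and Im of e^((-4+3i)t)v: X_1 = e^(-4t)(cos(3t)·(-2,-1) + sin(3t)·(3,1)), X_2 = e^(-4t)(sin(3t)·(-2,-1) - cos(3t)·(3,1)).
General solution: K_1X_1 + K_2X_2.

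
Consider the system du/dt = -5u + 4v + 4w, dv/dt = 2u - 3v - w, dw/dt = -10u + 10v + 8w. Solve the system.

u(t) = C_1e^(-t) - C_3e^(3t), v(t) = C_1e^(-t) + C_2e^(-2t), w(t) = -C_2e^(-2t) - 2C_3e^(3t)

Coefficient matrix A = [[-5, 4, 4], [2, -3, -1], [-10, 10, 8]].
det(A - λI) = 0 gives eigenvalues λ = -1, -2, 3.
For λ=-1: eigenvector (1,1,0).
For λ=-2: eigenvector (0,1,-1).
For λ=3: eigenvector (-1,0,-2).
General solution: C_1e^(-t)(1,1,0) + C_2e^(-2t)(0,1,-1) + C_3e^(3t)(-1,0,-2).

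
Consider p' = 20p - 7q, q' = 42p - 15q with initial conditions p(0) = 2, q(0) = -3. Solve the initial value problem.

Coefficient matrix A = [[20, -7], [42, -15]].
Characteristic polynomial det(A - λI) = λ^2 - 5λ - 6 = 0.
Eigenvalues λ = -1, 6.
For λ=-1: (A-λI) row 1 is [21, -7], so an eigenvector is (1, 3).
For λ=6: (A-λI) row 1 is [14, -7], so an eigenvector is (-1, -2).
General solution: c_1e^(-t)(1,3) + c_2e^(6t)(-1,-2).
Applying p(0)=2, q(0)=-3 gives c_1=-7, c_2=-9.

p(t) = 9e^(6t) - 7e^(-t), q(t) = 18e^(6t) - 21e^(-t)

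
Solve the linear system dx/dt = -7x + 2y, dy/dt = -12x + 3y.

Coefficient matrix A = [[-7, 2], [-12, 3]].
Characteristic polynomial det(A - λI) = λ^2 + 4λ + 3 = 0.
Eigenvalues λ = -3, -1.
For λ=-3: (A-λI) row 1 is [-4, 2], so an eigenvector is (1, 2).
For λ=-1: (A-λI) row 1 is [-6, 2], so an eigenvector is (1, 3).
General solution: K_1e^(-3t)(1,2) + K_2e^(-t)(1,3).

x(t) = K_1e^(-3t) + K_2e^(-t), y(t) = 2K_1e^(-3t) + 3K_2e^(-t)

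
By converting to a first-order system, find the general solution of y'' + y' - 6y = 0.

Let x_1 = y, x_2 = y'. Then x_1' = x_2 and x_2' = 6x_1 - x_2.
A = [[0,1],[6,-1]]; det(A-λI) = λ^2 + λ - 6.
Eigenvalues λ = 2, -3 with eigenvectors (1,2), (1,-3).

y(t) = K_1e^(2t) + K_2e^(-3t)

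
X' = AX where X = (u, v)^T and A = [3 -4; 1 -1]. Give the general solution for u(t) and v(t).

Coefficient matrix A = [[3, -4], [1, -1]].
Characteristic polynomial det(A - λI) = λ^2 - 2λ + 1 = 0.
Single eigenvalue λ = 1 with algebraic multiplicity 2.
Eigenvector v = (2,1); generalized eigenvector w with (A-λI)w=v is (-1,-1).
General solution: e^(t)[C_1·v + C_2·(t·v + w)].

u(t) = 2C_1e^(t) + 2C_2te^(t) - C_2e^(t), v(t) = C_1e^(t) + C_2te^(t) - C_2e^(t)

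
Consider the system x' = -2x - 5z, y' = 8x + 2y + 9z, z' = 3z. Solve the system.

Coefficient matrix A = [[-2, 0, -5], [8, 2, 9], [0, 0, 3]].
det(A - λI) = 0 gives eigenvalues λ = -2, 3, 2.
For λ=-2: eigenvector (1,-2,0).
For λ=3: eigenvector (-1,1,1).
For λ=2: eigenvector (0,1,0).
General solution: c_1e^(-2t)(1,-2,0) + c_2e^(3t)(-1,1,1) + c_3e^(2t)(0,1,0).

x(t) = c_1e^(-2t) - c_2e^(3t), y(t) = -2c_1e^(-2t) + c_2e^(3t) + c_3e^(2t), z(t) = c_2e^(3t)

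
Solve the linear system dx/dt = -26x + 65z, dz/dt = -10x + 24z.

x(t) = -3c_1e^(-t)sin(5t) - 2c_1e^(-t)cos(5t) - 2c_2e^(-t)sin(5t) + 3c_2e^(-t)cos(5t), z(t) = -c_1e^(-t)sin(5t) - c_1e^(-t)cos(5t) - c_2e^(-t)sin(5t) + c_2e^(-t)cos(5t)

Coefficient matrix A = [[-26, 65], [-10, 24]].
Characteristic polynomial det(A - λI) = λ^2 + 2λ + 26 = 0.
Eigenvalues λ = -1 ± 5i (complex conjugate pair).
For λ=-1+5i: an eigenvector is (-2,-1) - i(-3,-1) = (-2 + 3i, -1 + i).
A real fundamental pair from Re and Im of e^((-1+5i)t)v: X_1 = e^(-t)(cos(5t)·(-2,-1) + sin(5t)·(-3,-1)), X_2 = e^(-t)(sin(5t)·(-2,-1) - cos(5t)·(-3,-1)).
General solution: c_1X_1 + c_2X_2.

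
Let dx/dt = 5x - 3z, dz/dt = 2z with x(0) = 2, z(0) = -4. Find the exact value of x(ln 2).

A = [[5,-3],[0,2]]; eigenvalues λ = 2, 5.
Eigenvectors: (1,1) for λ=2, (-1,0) for λ=5.
From the initial condition, c_1 = -4, c_2 = -6.
x(ln 2) = (-4)(2^2)(1) + (-6)(2^5)(-1) = 176.

176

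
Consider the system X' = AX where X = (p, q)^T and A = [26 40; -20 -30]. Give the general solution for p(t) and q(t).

Coefficient matrix A = [[26, 40], [-20, -30]].
Characteristic polynomial det(A - λI) = λ^2 + 4λ + 20 = 0.
Eigenvalues λ = -2 ± 4i (complex conjugate pair).
For λ=-2+4i: an eigenvector is (-1,1) - i(3,-2) = (-1 - 3i, 1 + 2i).
A real fundamental pair from Re and Im of e^((-2+4i)t)v: X_1 = e^(-2t)(cos(4t)·(-1,1) + sin(4t)·(3,-2)), X_2 = e^(-2t)(sin(4t)·(-1,1) - cos(4t)·(3,-2)).
General solution: K_1X_1 + K_2X_2.

p(t) = 3K_1e^(-2t)sin(4t) - K_1e^(-2t)cos(4t) - K_2e^(-2t)sin(4t) - 3K_2e^(-2t)cos(4t), q(t) = -2K_1e^(-2t)sin(4t) + K_1e^(-2t)cos(4t) + K_2e^(-2t)sin(4t) + 2K_2e^(-2t)cos(4t)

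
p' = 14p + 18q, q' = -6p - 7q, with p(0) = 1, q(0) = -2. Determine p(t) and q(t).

Coefficient matrix A = [[14, 18], [-6, -7]].
Characteristic polynomial det(A - λI) = λ^2 - 7λ + 10 = 0.
Eigenvalues λ = 5, 2.
For λ=5: (A-λI) row 1 is [9, 18], so an eigenvector is (-2, 1).
For λ=2: (A-λI) row 1 is [12, 18], so an eigenvector is (-3, 2).
General solution: c_1e^(5t)(-2,1) + c_2e^(2t)(-3,2).
Applying p(0)=1, q(0)=-2 gives c_1=4, c_2=-3.

p(t) = -8e^(5t) + 9e^(2t), q(t) = 4e^(5t) - 6e^(2t)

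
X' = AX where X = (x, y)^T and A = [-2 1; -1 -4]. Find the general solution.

Coefficient matrix A = [[-2, 1], [-1, -4]].
Characteristic polynomial det(A - λI) = λ^2 + 6λ + 9 = 0.
Single eigenvalue λ = -3 with algebraic multiplicity 2.
Eigenvector v = (1,-1); generalized eigenvector w with (A-λI)w=v is (0,1).
General solution: e^(-3t)[C_1·v + C_2·(t·v + w)].

x(t) = C_1e^(-3t) + C_2te^(-3t), y(t) = -C_1e^(-3t) - C_2te^(-3t) + C_2e^(-3t)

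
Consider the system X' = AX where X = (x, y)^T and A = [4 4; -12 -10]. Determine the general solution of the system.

Coefficient matrix A = [[4, 4], [-12, -10]].
Characteristic polynomial det(A - λI) = λ^2 + 6λ + 8 = 0.
Eigenvalues λ = -2, -4.
For λ=-2: (A-λI) row 1 is [6, 4], so an eigenvector is (-2, 3).
For λ=-4: (A-λI) row 1 is [8, 4], so an eigenvector is (-1, 2).
General solution: K_1e^(-2t)(-2,3) + K_2e^(-4t)(-1,2).

x(t) = -2K_1e^(-2t) - K_2e^(-4t), y(t) = 3K_1e^(-2t) + 2K_2e^(-4t)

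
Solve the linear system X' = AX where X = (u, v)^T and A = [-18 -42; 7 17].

u(t) = 2K_1e^(3t) - 3K_2e^(-4t), v(t) = -K_1e^(3t) + K_2e^(-4t)

Coefficient matrix A = [[-18, -42], [7, 17]].
Characteristic polynomial det(A - λI) = λ^2 + λ - 12 = 0.
Eigenvalues λ = 3, -4.
For λ=3: (A-λI) row 1 is [-21, -42], so an eigenvector is (2, -1).
For λ=-4: (A-λI) row 1 is [-14, -42], so an eigenvector is (-3, 1).
General solution: K_1e^(3t)(2,-1) + K_2e^(-4t)(-3,1).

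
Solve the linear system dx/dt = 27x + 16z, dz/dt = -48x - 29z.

x(t) = C_1e^(-5t) + 2C_2e^(3t), z(t) = -2C_1e^(-5t) - 3C_2e^(3t)

Coefficient matrix A = [[27, 16], [-48, -29]].
Characteristic polynomial det(A - λI) = λ^2 + 2λ - 15 = 0.
Eigenvalues λ = -5, 3.
For λ=-5: (A-λI) row 1 is [32, 16], so an eigenvector is (1, -2).
For λ=3: (A-λI) row 1 is [24, 16], so an eigenvector is (2, -3).
General solution: C_1e^(-5t)(1,-2) + C_2e^(3t)(2,-3).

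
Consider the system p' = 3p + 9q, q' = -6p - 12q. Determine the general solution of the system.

Coefficient matrix A = [[3, 9], [-6, -12]].
Characteristic polynomial det(A - λI) = λ^2 + 9λ + 18 = 0.
Eigenvalues λ = -6, -3.
For λ=-6: (A-λI) row 1 is [9, 9], so an eigenvector is (-1, 1).
For λ=-3: (A-λI) row 1 is [6, 9], so an eigenvector is (3, -2).
General solution: C_1e^(-6t)(-1,1) + C_2e^(-3t)(3,-2).

p(t) = -C_1e^(-6t) + 3C_2e^(-3t), q(t) = C_1e^(-6t) - 2C_2e^(-3t)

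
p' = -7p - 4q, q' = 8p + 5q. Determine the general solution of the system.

p(t) = C_1e^(-3t) + C_2e^(t), q(t) = -C_1e^(-3t) - 2C_2e^(t)

Coefficient matrix A = [[-7, -4], [8, 5]].
Characteristic polynomial det(A - λI) = λ^2 + 2λ - 3 = 0.
Eigenvalues λ = -3, 1.
For λ=-3: (A-λI) row 1 is [-4, -4], so an eigenvector is (1, -1).
For λ=1: (A-λI) row 1 is [-8, -4], so an eigenvector is (1, -2).
General solution: C_1e^(-3t)(1,-1) + C_2e^(t)(1,-2).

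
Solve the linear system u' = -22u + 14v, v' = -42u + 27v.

Coefficient matrix A = [[-22, 14], [-42, 27]].
Characteristic polynomial det(A - λI) = λ^2 - 5λ - 6 = 0.
Eigenvalues λ = 6, -1.
For λ=6: (A-λI) row 1 is [-28, 14], so an eigenvector is (-1, -2).
For λ=-1: (A-λI) row 1 is [-21, 14], so an eigenvector is (-2, -3).
General solution: c_1e^(6t)(-1,-2) + c_2e^(-t)(-2,-3).

u(t) = -c_1e^(6t) - 2c_2e^(-t), v(t) = -2c_1e^(6t) - 3c_2e^(-t)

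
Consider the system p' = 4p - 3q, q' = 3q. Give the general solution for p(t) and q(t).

Coefficient matrix A = [[4, -3], [0, 3]].
Characteristic polynomial det(A - λI) = λ^2 - 7λ + 12 = 0.
Eigenvalues λ = 3, 4.
For λ=3: (A-λI) row 1 is [1, -3], so an eigenvector is (-3, -1).
For λ=4: (A-λI) row 1 is [0, -3], so an eigenvector is (-1, 0).
General solution: c_1e^(3t)(-3,-1) + c_2e^(4t)(-1,0).

p(t) = -3c_1e^(3t) - c_2e^(4t), q(t) = -c_1e^(3t)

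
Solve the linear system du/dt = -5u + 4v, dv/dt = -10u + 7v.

u(t) = -c_1e^(t)sin(2t) - c_1e^(t)cos(2t) - c_2e^(t)sin(2t) + c_2e^(t)cos(2t), v(t) = -c_1e^(t)sin(2t) - 2c_1e^(t)cos(2t) - 2c_2e^(t)sin(2t) + c_2e^(t)cos(2t)

Coefficient matrix A = [[-5, 4], [-10, 7]].
Characteristic polynomial det(A - λI) = λ^2 - 2λ + 5 = 0.
Eigenvalues λ = 1 ± 2i (complex conjugate pair).
For λ=1+2i: an eigenvector is (-1,-2) - i(-1,-1) = (-1 + i, -2 + i).
A real fundamental pair from Re and Im of e^((1+2i)t)v: X_1 = e^(t)(cos(2t)·(-1,-2) + sin(2t)·(-1,-1)), X_2 = e^(t)(sin(2t)·(-1,-2) - cos(2t)·(-1,-1)).
General solution: c_1X_1 + c_2X_2.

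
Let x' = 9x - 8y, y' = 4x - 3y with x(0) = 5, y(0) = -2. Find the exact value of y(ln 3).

1674

A = [[9,-8],[4,-3]]; eigenvalues λ = 5, 1.
Eigenvectors: (2,1) for λ=5, (1,1) for λ=1.
From the initial condition, c_1 = 7, c_2 = -9.
y(ln 3) = (7)(3^5)(1) + (-9)(3^1)(1) = 1674.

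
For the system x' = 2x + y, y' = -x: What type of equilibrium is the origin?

A = [[2,1],[-1,0]]; det(A-λI) = λ^2 - 2λ + 1.
repeated λ = 1 with a single eigenvector.

unstable improper node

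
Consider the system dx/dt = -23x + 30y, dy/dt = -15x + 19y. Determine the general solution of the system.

x(t) = -C_1e^(-2t)sin(3t) + 3C_1e^(-2t)cos(3t) + 3C_2e^(-2t)sin(3t) + C_2e^(-2t)cos(3t), y(t) = -C_1e^(-2t)sin(3t) + 2C_1e^(-2t)cos(3t) + 2C_2e^(-2t)sin(3t) + C_2e^(-2t)cos(3t)

Coefficient matrix A = [[-23, 30], [-15, 19]].
Characteristic polynomial det(A - λI) = λ^2 + 4λ + 13 = 0.
Eigenvalues λ = -2 ± 3i (complex conjugate pair).
For λ=-2+3i: an eigenvector is (3,2) - i(-1,-1) = (3 + i, 2 + i).
A real fundamental pair from Re and Im of e^((-2+3i)t)v: X_1 = e^(-2t)(cos(3t)·(3,2) + sin(3t)·(-1,-1)), X_2 = e^(-2t)(sin(3t)·(3,2) - cos(3t)·(-1,-1)).
General solution: C_1X_1 + C_2X_2.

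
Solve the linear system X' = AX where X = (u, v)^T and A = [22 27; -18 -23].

Coefficient matrix A = [[22, 27], [-18, -23]].
Characteristic polynomial det(A - λI) = λ^2 + λ - 20 = 0.
Eigenvalues λ = 4, -5.
For λ=4: (A-λI) row 1 is [18, 27], so an eigenvector is (-3, 2).
For λ=-5: (A-λI) row 1 is [27, 27], so an eigenvector is (1, -1).
General solution: c_1e^(4t)(-3,2) + c_2e^(-5t)(1,-1).

u(t) = -3c_1e^(4t) + c_2e^(-5t), v(t) = 2c_1e^(4t) - c_2e^(-5t)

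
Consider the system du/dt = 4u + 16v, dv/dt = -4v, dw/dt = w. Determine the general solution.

u(t) = -2C_1e^(-4t) + C_2e^(4t), v(t) = C_1e^(-4t), w(t) = C_3e^(t)

Coefficient matrix A = [[4, 16, 0], [0, -4, 0], [0, 0, 1]].
det(A - λI) = 0 gives eigenvalues λ = -4, 4, 1.
For λ=-4: eigenvector (-2,1,0).
For λ=4: eigenvector (1,0,0).
For λ=1: eigenvector (0,0,1).
General solution: C_1e^(-4t)(-2,1,0) + C_2e^(4t)(1,0,0) + C_3e^(t)(0,0,1).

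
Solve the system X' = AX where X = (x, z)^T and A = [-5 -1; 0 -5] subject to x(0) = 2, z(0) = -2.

Coefficient matrix A = [[-5, -1], [0, -5]].
Characteristic polynomial det(A - λI) = λ^2 + 10λ + 25 = 0.
Single eigenvalue λ = -5 with algebraic multiplicity 2.
Eigenvector v = (1,0); generalized eigenvector w with (A-λI)w=v is (-3,-1).
General solution: e^(-5t)[c_1·v + c_2·(t·v + w)].
Applying x(0)=2, z(0)=-2 gives c_1=8, c_2=2.

x(t) = 2te^(-5t) + 2e^(-5t), z(t) = -2e^(-5t)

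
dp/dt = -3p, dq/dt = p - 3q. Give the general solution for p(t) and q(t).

p(t) = K_2e^(-3t), q(t) = K_1e^(-3t) + K_2te^(-3t) - 2K_2e^(-3t)

Coefficient matrix A = [[-3, 0], [1, -3]].
Characteristic polynomial det(A - λI) = λ^2 + 6λ + 9 = 0.
Single eigenvalue λ = -3 with algebraic multiplicity 2.
Eigenvector v = (0,1); generalized eigenvector w with (A-λI)w=v is (1,-2).
General solution: e^(-3t)[K_1·v + K_2·(t·v + w)].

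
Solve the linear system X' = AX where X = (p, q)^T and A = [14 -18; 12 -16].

Coefficient matrix A = [[14, -18], [12, -16]].
Characteristic polynomial det(A - λI) = λ^2 + 2λ - 8 = 0.
Eigenvalues λ = -4, 2.
For λ=-4: (A-λI) row 1 is [18, -18], so an eigenvector is (1, 1).
For λ=2: (A-λI) row 1 is [12, -18], so an eigenvector is (3, 2).
General solution: K_1e^(-4t)(1,1) + K_2e^(2t)(3,2).

p(t) = K_1e^(-4t) + 3K_2e^(2t), q(t) = K_1e^(-4t) + 2K_2e^(2t)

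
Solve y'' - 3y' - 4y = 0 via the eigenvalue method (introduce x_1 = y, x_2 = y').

Let x_1 = y, x_2 = y'. Then x_1' = x_2 and x_2' = 4x_1 + 3x_2.
A = [[0,1],[4,3]]; det(A-λI) = λ^2 - 3λ - 4.
Eigenvalues λ = 4, -1 with eigenvectors (1,4), (1,-1).

y(t) = c_1e^(4t) + c_2e^(-t)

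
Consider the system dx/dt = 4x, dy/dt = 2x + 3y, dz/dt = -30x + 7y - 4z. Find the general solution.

Coefficient matrix A = [[4, 0, 0], [2, 3, 0], [-30, 7, -4]].
det(A - λI) = 0 gives eigenvalues λ = 4, 3, -4.
For λ=4: eigenvector (1,2,-2).
For λ=3: eigenvector (0,1,1).
For λ=-4: eigenvector (0,0,1).
General solution: C_1e^(4t)(1,2,-2) + C_2e^(3t)(0,1,1) + C_3e^(-4t)(0,0,1).

x(t) = C_1e^(4t), y(t) = 2C_1e^(4t) + C_2e^(3t), z(t) = -2C_1e^(4t) + C_2e^(3t) + C_3e^(-4t)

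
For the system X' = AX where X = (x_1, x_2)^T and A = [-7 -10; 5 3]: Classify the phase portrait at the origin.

A = [[-7,-10],[5,3]]; det(A-λI) = λ^2 + 4λ + 29.
λ = -2 ± 5i: negative real part.

stable spiral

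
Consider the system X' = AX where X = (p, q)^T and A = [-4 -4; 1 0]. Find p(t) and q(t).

Coefficient matrix A = [[-4, -4], [1, 0]].
Characteristic polynomial det(A - λI) = λ^2 + 4λ + 4 = 0.
Single eigenvalue λ = -2 with algebraic multiplicity 2.
Eigenvector v = (-2,1); generalized eigenvector w with (A-λI)w=v is (-3,2).
General solution: e^(-2t)[c_1·v + c_2·(t·v + w)].

p(t) = -2c_1e^(-2t) - 2c_2te^(-2t) - 3c_2e^(-2t), q(t) = c_1e^(-2t) + c_2te^(-2t) + 2c_2e^(-2t)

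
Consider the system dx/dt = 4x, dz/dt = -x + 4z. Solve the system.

x(t) = -c_2e^(4t), z(t) = c_1e^(4t) + c_2te^(4t) - c_2e^(4t)

Coefficient matrix A = [[4, 0], [-1, 4]].
Characteristic polynomial det(A - λI) = λ^2 - 8λ + 16 = 0.
Single eigenvalue λ = 4 with algebraic multiplicity 2.
Eigenvector v = (0,1); generalized eigenvector w with (A-λI)w=v is (-1,-1).
General solution: e^(4t)[c_1·v + c_2·(t·v + w)].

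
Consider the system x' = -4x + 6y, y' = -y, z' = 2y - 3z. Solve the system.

Coefficient matrix A = [[-4, 6, 0], [0, -1, 0], [0, 2, -3]].
det(A - λI) = 0 gives eigenvalues λ = -3, -1, -4.
For λ=-3: eigenvector (0,0,1).
For λ=-1: eigenvector (2,1,1).
For λ=-4: eigenvector (1,0,0).
General solution: K_1e^(-3t)(0,0,1) + K_2e^(-t)(2,1,1) + K_3e^(-4t)(1,0,0).

x(t) = 2K_2e^(-t) + K_3e^(-4t), y(t) = K_2e^(-t), z(t) = K_1e^(-3t) + K_2e^(-t)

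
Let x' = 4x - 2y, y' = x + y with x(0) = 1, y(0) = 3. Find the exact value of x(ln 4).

A = [[4,-2],[1,1]]; eigenvalues λ = 2, 3.
Eigenvectors: (-1,-1) for λ=2, (2,1) for λ=3.
From the initial condition, c_1 = -5, c_2 = -2.
x(ln 4) = (-5)(4^2)(-1) + (-2)(4^3)(2) = -176.

-176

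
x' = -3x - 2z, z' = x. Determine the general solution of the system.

Coefficient matrix A = [[-3, -2], [1, 0]].
Characteristic polynomial det(A - λI) = λ^2 + 3λ + 2 = 0.
Eigenvalues λ = -2, -1.
For λ=-2: (A-λI) row 1 is [-1, -2], so an eigenvector is (2, -1).
For λ=-1: (A-λI) row 1 is [-2, -2], so an eigenvector is (-1, 1).
General solution: K_1e^(-2t)(2,-1) + K_2e^(-t)(-1,1).

x(t) = 2K_1e^(-2t) - K_2e^(-t), z(t) = -K_1e^(-2t) + K_2e^(-t)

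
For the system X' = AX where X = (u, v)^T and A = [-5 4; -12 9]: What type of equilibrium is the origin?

A = [[-5,4],[-12,9]]; det(A-λI) = λ^2 - 4λ + 3.
λ = 1, 3: both positive.

unstable node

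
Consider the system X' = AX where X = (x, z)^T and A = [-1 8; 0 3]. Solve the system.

Coefficient matrix A = [[-1, 8], [0, 3]].
Characteristic polynomial det(A - λI) = λ^2 - 2λ - 3 = 0.
Eigenvalues λ = 3, -1.
For λ=3: (A-λI) row 1 is [-4, 8], so an eigenvector is (-2, -1).
For λ=-1: (A-λI) row 1 is [0, 8], so an eigenvector is (-1, 0).
General solution: K_1e^(3t)(-2,-1) + K_2e^(-t)(-1,0).

x(t) = -2K_1e^(3t) - K_2e^(-t), z(t) = -K_1e^(3t)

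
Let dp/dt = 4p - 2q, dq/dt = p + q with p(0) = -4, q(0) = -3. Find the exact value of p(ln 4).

A = [[4,-2],[1,1]]; eigenvalues λ = 2, 3.
Eigenvectors: (-1,-1) for λ=2, (2,1) for λ=3.
From the initial condition, c_1 = 2, c_2 = -1.
p(ln 4) = (2)(4^2)(-1) + (-1)(4^3)(2) = -160.

-160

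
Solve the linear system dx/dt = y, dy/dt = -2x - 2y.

x(t) = -C_1e^(-t)cos(t) - C_2e^(-t)sin(t), y(t) = C_1e^(-t)sin(t) + C_1e^(-t)cos(t) + C_2e^(-t)sin(t) - C_2e^(-t)cos(t)

Coefficient matrix A = [[0, 1], [-2, -2]].
Characteristic polynomial det(A - λI) = λ^2 + 2λ + 2 = 0.
Eigenvalues λ = -1 ± i (complex conjugate pair).
For λ=-1+i: an eigenvector is (-1,1) - i(0,1) = (-1, 1 - i).
A real fundamental pair from Re and Im of e^((-1+i)t)v: X_1 = e^(-t)(cos(t)·(-1,1) + sin(t)·(0,1)), X_2 = e^(-t)(sin(t)·(-1,1) - cos(t)·(0,1)).
General solution: C_1X_1 + C_2X_2.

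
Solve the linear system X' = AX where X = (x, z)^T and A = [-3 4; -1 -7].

x(t) = -2c_1e^(-5t) - 2c_2te^(-5t) - c_2e^(-5t), z(t) = c_1e^(-5t) + c_2te^(-5t)

Coefficient matrix A = [[-3, 4], [-1, -7]].
Characteristic polynomial det(A - λI) = λ^2 + 10λ + 25 = 0.
Single eigenvalue λ = -5 with algebraic multiplicity 2.
Eigenvector v = (-2,1); generalized eigenvector w with (A-λI)w=v is (-1,0).
General solution: e^(-5t)[c_1·v + c_2·(t·v + w)].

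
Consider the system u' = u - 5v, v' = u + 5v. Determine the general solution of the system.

Coefficient matrix A = [[1, -5], [1, 5]].
Characteristic polynomial det(A - λI) = λ^2 - 6λ + 10 = 0.
Eigenvalues λ = 3 ± i (complex conjugate pair).
For λ=3+i: an eigenvector is (2,-1) - i(1,0) = (2 - i, -1).
A real fundamental pair from Re and Im of e^((3+i)t)v: X_1 = e^(3t)(cos(t)·(2,-1) + sin(t)·(1,0)), X_2 = e^(3t)(sin(t)·(2,-1) - cos(t)·(1,0)).
General solution: C_1X_1 + C_2X_2.

u(t) = C_1e^(3t)sin(t) + 2C_1e^(3t)cos(t) + 2C_2e^(3t)sin(t) - C_2e^(3t)cos(t), v(t) = -C_1e^(3t)cos(t) - C_2e^(3t)sin(t)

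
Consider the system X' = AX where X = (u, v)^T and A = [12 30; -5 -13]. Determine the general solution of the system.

u(t) = 3K_1e^(2t) - 2K_2e^(-3t), v(t) = -K_1e^(2t) + K_2e^(-3t)

Coefficient matrix A = [[12, 30], [-5, -13]].
Characteristic polynomial det(A - λI) = λ^2 + λ - 6 = 0.
Eigenvalues λ = 2, -3.
For λ=2: (A-λI) row 1 is [10, 30], so an eigenvector is (3, -1).
For λ=-3: (A-λI) row 1 is [15, 30], so an eigenvector is (-2, 1).
General solution: K_1e^(2t)(3,-1) + K_2e^(-3t)(-2,1).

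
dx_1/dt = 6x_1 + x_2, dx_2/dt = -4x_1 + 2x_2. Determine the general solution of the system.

Coefficient matrix A = [[6, 1], [-4, 2]].
Characteristic polynomial det(A - λI) = λ^2 - 8λ + 16 = 0.
Single eigenvalue λ = 4 with algebraic multiplicity 2.
Eigenvector v = (-1,2); generalized eigenvector w with (A-λI)w=v is (-2,3).
General solution: e^(4t)[K_1·v + K_2·(t·v + w)].

x_1(t) = -K_1e^(4t) - K_2te^(4t) - 2K_2e^(4t), x_2(t) = 2K_1e^(4t) + 2K_2te^(4t) + 3K_2e^(4t)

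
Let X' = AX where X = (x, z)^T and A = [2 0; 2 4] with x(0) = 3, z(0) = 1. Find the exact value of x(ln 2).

A = [[2,0],[2,4]]; eigenvalues λ = 4, 2.
Eigenvectors: (0,1) for λ=4, (1,-1) for λ=2.
From the initial condition, c_1 = 4, c_2 = 3.
x(ln 2) = (4)(2^4)(0) + (3)(2^2)(1) = 12.

12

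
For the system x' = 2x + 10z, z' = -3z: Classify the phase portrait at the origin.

saddle

A = [[2,10],[0,-3]]; det(A-λI) = λ^2 + λ - 6.
λ = -3, 2: opposite signs.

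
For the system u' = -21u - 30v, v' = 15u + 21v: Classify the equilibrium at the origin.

A = [[-21,-30],[15,21]]; det(A-λI) = λ^2 + 9.
λ = 0 ± 3i: zero real part.

center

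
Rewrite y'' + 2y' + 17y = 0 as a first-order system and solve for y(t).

y(t) = c_1e^(-t)cos(4t) + c_2e^(-t)sin(4t)

Let x_1 = y, x_2 = y'. Then x_1' = x_2 and x_2' = -17x_1 - 2x_2.
A = [[0,1],[-17,-2]]; det(A-λI) = λ^2 + 2λ + 17.
Eigenvalues λ = -1 ± 4i.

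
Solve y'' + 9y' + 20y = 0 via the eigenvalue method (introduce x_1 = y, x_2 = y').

Let x_1 = y, x_2 = y'. Then x_1' = x_2 and x_2' = -20x_1 - 9x_2.
A = [[0,1],[-20,-9]]; det(A-λI) = λ^2 + 9λ + 20.
Eigenvalues λ = -4, -5 with eigenvectors (1,-4), (1,-5).

y(t) = C_1e^(-4t) + C_2e^(-5t)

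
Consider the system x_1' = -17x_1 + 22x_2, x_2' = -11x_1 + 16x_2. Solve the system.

x_1(t) = -c_1e^(5t) + 2c_2e^(-6t), x_2(t) = -c_1e^(5t) + c_2e^(-6t)

Coefficient matrix A = [[-17, 22], [-11, 16]].
Characteristic polynomial det(A - λI) = λ^2 + λ - 30 = 0.
Eigenvalues λ = 5, -6.
For λ=5: (A-λI) row 1 is [-22, 22], so an eigenvector is (-1, -1).
For λ=-6: (A-λI) row 1 is [-11, 22], so an eigenvector is (2, 1).
General solution: c_1e^(5t)(-1,-1) + c_2e^(-6t)(2,1).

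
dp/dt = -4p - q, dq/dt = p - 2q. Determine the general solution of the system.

Coefficient matrix A = [[-4, -1], [1, -2]].
Characteristic polynomial det(A - λI) = λ^2 + 6λ + 9 = 0.
Single eigenvalue λ = -3 with algebraic multiplicity 2.
Eigenvector v = (1,-1); generalized eigenvector w with (A-λI)w=v is (-3,2).
General solution: e^(-3t)[C_1·v + C_2·(t·v + w)].

p(t) = C_1e^(-3t) + C_2te^(-3t) - 3C_2e^(-3t), q(t) = -C_1e^(-3t) - C_2te^(-3t) + 2C_2e^(-3t)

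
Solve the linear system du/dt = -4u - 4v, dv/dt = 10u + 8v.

u(t) = K_1e^(2t)sin(2t) + K_1e^(2t)cos(2t) + K_2e^(2t)sin(2t) - K_2e^(2t)cos(2t), v(t) = -K_1e^(2t)sin(2t) - 2K_1e^(2t)cos(2t) - 2K_2e^(2t)sin(2t) + K_2e^(2t)cos(2t)

Coefficient matrix A = [[-4, -4], [10, 8]].
Characteristic polynomial det(A - λI) = λ^2 - 4λ + 8 = 0.
Eigenvalues λ = 2 ± 2i (complex conjugate pair).
For λ=2+2i: an eigenvector is (1,-2) - i(1,-1) = (1 - i, -2 + i).
A real fundamental pair from Re and Im of e^((2+2i)t)v: X_1 = e^(2t)(cos(2t)·(1,-2) + sin(2t)·(1,-1)), X_2 = e^(2t)(sin(2t)·(1,-2) - cos(2t)·(1,-1)).
General solution: K_1X_1 + K_2X_2.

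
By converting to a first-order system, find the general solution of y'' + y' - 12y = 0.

y(t) = c_1e^(3t) + c_2e^(-4t)

Let x_1 = y, x_2 = y'. Then x_1' = x_2 and x_2' = 12x_1 - x_2.
A = [[0,1],[12,-1]]; det(A-λI) = λ^2 + λ - 12.
Eigenvalues λ = 3, -4 with eigenvectors (1,3), (1,-4).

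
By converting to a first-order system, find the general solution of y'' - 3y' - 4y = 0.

Let x_1 = y, x_2 = y'. Then x_1' = x_2 and x_2' = 4x_1 + 3x_2.
A = [[0,1],[4,3]]; det(A-λI) = λ^2 - 3λ - 4.
Eigenvalues λ = 4, -1 with eigenvectors (1,4), (1,-1).

y(t) = K_1e^(4t) + K_2e^(-t)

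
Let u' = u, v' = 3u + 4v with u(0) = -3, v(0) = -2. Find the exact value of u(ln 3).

-9

A = [[1,0],[3,4]]; eigenvalues λ = 1, 4.
Eigenvectors: (1,-1) for λ=1, (0,1) for λ=4.
From the initial condition, c_1 = -3, c_2 = -5.
u(ln 3) = (-3)(3^1)(1) + (-5)(3^4)(0) = -9.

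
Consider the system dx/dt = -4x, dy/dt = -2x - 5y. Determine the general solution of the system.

Coefficient matrix A = [[-4, 0], [-2, -5]].
Characteristic polynomial det(A - λI) = λ^2 + 9λ + 20 = 0.
Eigenvalues λ = -5, -4.
For λ=-5: (A-λI) row 1 is [1, 0], so an eigenvector is (0, 1).
For λ=-4: (A-λI) row 2 is [-2, -1], so an eigenvector is (-1, 2).
General solution: c_1e^(-5t)(0,1) + c_2e^(-4t)(-1,2).

x(t) = -c_2e^(-4t), y(t) = c_1e^(-5t) + 2c_2e^(-4t)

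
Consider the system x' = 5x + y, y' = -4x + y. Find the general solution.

x(t) = c_1e^(3t) + c_2te^(3t) + 2c_2e^(3t), y(t) = -2c_1e^(3t) - 2c_2te^(3t) - 3c_2e^(3t)

Coefficient matrix A = [[5, 1], [-4, 1]].
Characteristic polynomial det(A - λI) = λ^2 - 6λ + 9 = 0.
Single eigenvalue λ = 3 with algebraic multiplicity 2.
Eigenvector v = (1,-2); generalized eigenvector w with (A-λI)w=v is (2,-3).
General solution: e^(3t)[c_1·v + c_2·(t·v + w)].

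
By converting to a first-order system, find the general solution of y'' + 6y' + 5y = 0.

Let x_1 = y, x_2 = y'. Then x_1' = x_2 and x_2' = -5x_1 - 6x_2.
A = [[0,1],[-5,-6]]; det(A-λI) = λ^2 + 6λ + 5.
Eigenvalues λ = -5, -1 with eigenvectors (1,-5), (1,-1).

y(t) = K_1e^(-5t) + K_2e^(-t)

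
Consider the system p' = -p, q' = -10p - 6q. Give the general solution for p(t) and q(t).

p(t) = -K_2e^(-t), q(t) = K_1e^(-6t) + 2K_2e^(-t)

Coefficient matrix A = [[-1, 0], [-10, -6]].
Characteristic polynomial det(A - λI) = λ^2 + 7λ + 6 = 0.
Eigenvalues λ = -6, -1.
For λ=-6: (A-λI) row 1 is [5, 0], so an eigenvector is (0, 1).
For λ=-1: (A-λI) row 2 is [-10, -5], so an eigenvector is (-1, 2).
General solution: K_1e^(-6t)(0,1) + K_2e^(-t)(-1,2).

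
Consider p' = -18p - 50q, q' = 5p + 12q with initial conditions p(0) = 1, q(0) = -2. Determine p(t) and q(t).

Coefficient matrix A = [[-18, -50], [5, 12]].
Characteristic polynomial det(A - λI) = λ^2 + 6λ + 34 = 0.
Eigenvalues λ = -3 ± 5i (complex conjugate pair).
For λ=-3+5i: an eigenvector is (1,0) - i(-3,1) = (1 + 3i, 0 - i).
A real fundamental pair from Re and Im of e^((-3+5i)t)v: X_1 = e^(-3t)(cos(5t)·(1,0) + sin(5t)·(-3,1)), X_2 = e^(-3t)(sin(5t)·(1,0) - cos(5t)·(-3,1)).
General solution: K_1X_1 + K_2X_2.
Applying p(0)=1, q(0)=-2 gives K_1=-5, K_2=2.

p(t) = 17e^(-3t)sin(5t) + e^(-3t)cos(5t), q(t) = -5e^(-3t)sin(5t) - 2e^(-3t)cos(5t)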